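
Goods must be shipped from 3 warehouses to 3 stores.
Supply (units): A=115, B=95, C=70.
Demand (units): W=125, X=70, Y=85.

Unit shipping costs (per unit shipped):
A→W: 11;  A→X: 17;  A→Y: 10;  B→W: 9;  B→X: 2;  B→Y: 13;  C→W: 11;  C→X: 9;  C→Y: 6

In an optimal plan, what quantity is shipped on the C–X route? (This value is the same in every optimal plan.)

0

Solving gives:
  A–W: 100 × 11 = 1100
  A–Y: 15 × 10 = 150
  B–W: 25 × 9 = 225
  B–X: 70 × 2 = 140
  C–Y: 70 × 6 = 420
Total cost = 2035.
The route C→X is not used.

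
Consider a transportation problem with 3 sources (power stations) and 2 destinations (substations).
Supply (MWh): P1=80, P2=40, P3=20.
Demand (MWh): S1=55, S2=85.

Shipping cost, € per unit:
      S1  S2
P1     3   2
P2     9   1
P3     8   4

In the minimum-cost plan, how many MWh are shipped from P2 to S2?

40

The minimum-cost plan:
  P1->S1: 55 × €3 = €165
  P1->S2: 25 × €2 = €50
  P2->S2: 40 × €1 = €40
  P3->S2: 20 × €4 = €80
Total cost = €335.
So P2→S2 carries 40 MWh.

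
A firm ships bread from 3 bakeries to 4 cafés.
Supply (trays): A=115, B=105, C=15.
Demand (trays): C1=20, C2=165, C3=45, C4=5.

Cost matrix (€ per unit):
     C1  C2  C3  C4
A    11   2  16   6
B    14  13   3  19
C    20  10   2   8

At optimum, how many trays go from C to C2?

Solving gives:
  A->C2: 115 trays
  B->C1: 20 trays
  B->C2: 40 trays
  B->C3: 45 trays
  C->C2: 10 trays
  C->C4: 5 trays
Total cost = €1305.
So C→C2 carries 10 trays.

10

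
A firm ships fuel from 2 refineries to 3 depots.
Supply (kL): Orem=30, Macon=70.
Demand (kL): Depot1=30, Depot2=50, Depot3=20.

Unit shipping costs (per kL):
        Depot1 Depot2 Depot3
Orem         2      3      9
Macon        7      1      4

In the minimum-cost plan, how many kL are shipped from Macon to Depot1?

0

The minimum-cost plan:
  Orem->Depot1: 30 kL
  Macon->Depot2: 50 kL
  Macon->Depot3: 20 kL
Total cost = 190.
The route Macon→Depot1 is not used.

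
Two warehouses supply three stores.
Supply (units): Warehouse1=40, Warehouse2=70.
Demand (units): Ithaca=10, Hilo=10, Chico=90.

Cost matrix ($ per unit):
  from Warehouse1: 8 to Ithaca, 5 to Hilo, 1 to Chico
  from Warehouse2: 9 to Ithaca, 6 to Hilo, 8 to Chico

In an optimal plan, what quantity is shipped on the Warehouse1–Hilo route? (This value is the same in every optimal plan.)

0

Optimal shipments:
  Warehouse1->Chico: 40 units
  Warehouse2->Ithaca: 10 units
  Warehouse2->Hilo: 10 units
  Warehouse2->Chico: 50 units
Total cost = $590.
The route Warehouse1→Hilo is not used.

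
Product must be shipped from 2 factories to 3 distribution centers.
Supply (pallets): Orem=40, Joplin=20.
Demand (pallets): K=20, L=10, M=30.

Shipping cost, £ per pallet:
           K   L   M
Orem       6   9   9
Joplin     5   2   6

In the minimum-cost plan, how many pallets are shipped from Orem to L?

Solving gives:
  Orem→K: 20 × £6 = £120
  Orem→M: 20 × £9 = £180
  Joplin→L: 10 × £2 = £20
  Joplin→M: 10 × £6 = £60
Total cost = £380.
The route Orem→L is not used.

0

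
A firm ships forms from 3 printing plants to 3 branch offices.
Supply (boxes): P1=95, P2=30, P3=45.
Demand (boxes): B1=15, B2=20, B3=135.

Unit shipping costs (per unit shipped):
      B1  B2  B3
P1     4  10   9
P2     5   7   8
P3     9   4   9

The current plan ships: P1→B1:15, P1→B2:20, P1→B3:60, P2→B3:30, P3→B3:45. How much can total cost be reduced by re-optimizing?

120

Current plan cost = 15·4 + 20·10 + 60·9 + 30·8 + 45·9 = 1445.
Optimal plan:
  P1–B1: 15 boxes
  P1–B3: 80 boxes
  P2–B3: 30 boxes
  P3–B2: 20 boxes
  P3–B3: 25 boxes
Optimal cost = 1325.
Saving = 1445 − 1325 = 120.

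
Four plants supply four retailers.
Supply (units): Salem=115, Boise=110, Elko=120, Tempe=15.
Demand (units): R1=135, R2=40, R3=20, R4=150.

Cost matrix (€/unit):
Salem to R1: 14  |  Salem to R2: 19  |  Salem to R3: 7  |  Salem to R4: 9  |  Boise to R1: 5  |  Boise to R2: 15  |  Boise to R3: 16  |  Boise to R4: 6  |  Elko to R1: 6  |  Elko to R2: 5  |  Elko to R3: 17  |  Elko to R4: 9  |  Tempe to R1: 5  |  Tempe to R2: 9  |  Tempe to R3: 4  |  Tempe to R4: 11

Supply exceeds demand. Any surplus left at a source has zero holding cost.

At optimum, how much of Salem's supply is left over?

15

An optimal plan:
  Salem→R3: 20 × €7 = €140
  Salem→R4: 80 × €9 = €720
  Boise→R1: 40 × €5 = €200
  Boise→R4: 70 × €6 = €420
  Elko→R1: 80 × €6 = €480
  Elko→R2: 40 × €5 = €200
  Tempe→R1: 15 × €5 = €75
Total cost = €2235.
Salem ships 100 of its 115, leaving 15.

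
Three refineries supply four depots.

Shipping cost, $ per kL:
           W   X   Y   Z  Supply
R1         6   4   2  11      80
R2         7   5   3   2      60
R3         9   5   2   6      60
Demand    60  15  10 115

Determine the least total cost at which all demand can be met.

An optimal shipping plan:
  R1 to W: 60 × $6 = $360
  R1 to X: 15 × $4 = $60
  R1 to Y: 5 × $2 = $10
  R2 to Z: 60 × $2 = $120
  R3 to Y: 5 × $2 = $10
  R3 to Z: 55 × $6 = $330
Total = 360 + 60 + 10 + 120 + 10 + 330 = $890.
(Supply check: R1 ships 80; R2 ships 60; R3 ships 60.)

890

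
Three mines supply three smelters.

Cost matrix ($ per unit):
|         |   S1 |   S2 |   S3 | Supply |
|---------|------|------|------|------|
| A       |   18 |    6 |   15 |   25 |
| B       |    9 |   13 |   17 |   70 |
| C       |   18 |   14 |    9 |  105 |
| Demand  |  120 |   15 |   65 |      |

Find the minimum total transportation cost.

2205

An optimal shipping plan:
  A->S1: 10 tons
  A->S2: 15 tons
  B->S1: 70 tons
  C->S1: 40 tons
  C->S3: 65 tons
Total cost = $2205.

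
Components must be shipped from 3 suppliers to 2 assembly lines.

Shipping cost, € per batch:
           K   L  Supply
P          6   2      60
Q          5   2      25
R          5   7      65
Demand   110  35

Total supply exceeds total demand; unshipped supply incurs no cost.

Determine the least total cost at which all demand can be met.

640

Optimal allocation:
  P to K: 20 × €6 = €120
  P to L: 35 × €2 = €70
  Q to K: 25 × €5 = €125
  R to K: 65 × €5 = €325
Total = 120 + 70 + 125 + 325 = €640.
(Supply check: P ships 55; Q ships 25; R ships 65.)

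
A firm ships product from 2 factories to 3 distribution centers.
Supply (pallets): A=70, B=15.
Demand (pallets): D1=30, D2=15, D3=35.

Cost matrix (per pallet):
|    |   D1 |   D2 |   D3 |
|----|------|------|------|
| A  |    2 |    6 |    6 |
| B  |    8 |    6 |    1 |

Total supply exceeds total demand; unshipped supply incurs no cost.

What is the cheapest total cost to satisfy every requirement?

A cheapest plan:
  A→D1: 30 × 2 = 60
  A→D2: 15 × 6 = 90
  A→D3: 20 × 6 = 120
  B→D3: 15 × 1 = 15
Total = 60 + 90 + 120 + 15 = 285.
(Supply check: A ships 65; B ships 15.)

285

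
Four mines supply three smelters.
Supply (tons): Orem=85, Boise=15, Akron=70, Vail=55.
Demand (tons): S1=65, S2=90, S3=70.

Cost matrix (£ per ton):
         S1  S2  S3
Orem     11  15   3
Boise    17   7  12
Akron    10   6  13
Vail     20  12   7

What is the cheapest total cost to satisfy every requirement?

1710

Optimal allocation:
  Orem->S1: 65 × £11 = £715
  Orem->S3: 20 × £3 = £60
  Boise->S2: 15 × £7 = £105
  Akron->S2: 70 × £6 = £420
  Vail->S2: 5 × £12 = £60
  Vail->S3: 50 × £7 = £350
Total = 715 + 60 + 105 + 420 + 60 + 350 = £1710.
(Supply check: Orem ships 85; Boise ships 15; Akron ships 70; Vail ships 55.)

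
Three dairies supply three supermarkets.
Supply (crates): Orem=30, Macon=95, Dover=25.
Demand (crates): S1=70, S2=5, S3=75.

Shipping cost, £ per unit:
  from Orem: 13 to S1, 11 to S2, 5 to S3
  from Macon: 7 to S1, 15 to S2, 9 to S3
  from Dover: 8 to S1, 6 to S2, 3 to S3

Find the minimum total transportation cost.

An optimal shipping plan:
  Orem->S3: 30 × £5 = £150
  Macon->S1: 70 × £7 = £490
  Macon->S3: 25 × £9 = £225
  Dover->S2: 5 × £6 = £30
  Dover->S3: 20 × £3 = £60
Total = 150 + 490 + 225 + 30 + 60 = £955.

955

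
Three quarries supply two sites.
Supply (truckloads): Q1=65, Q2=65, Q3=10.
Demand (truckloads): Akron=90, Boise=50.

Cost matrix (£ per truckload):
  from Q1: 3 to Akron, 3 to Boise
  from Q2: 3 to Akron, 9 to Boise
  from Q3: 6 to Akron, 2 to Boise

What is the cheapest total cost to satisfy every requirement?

An optimal shipping plan:
  Q1->Akron: 25 × £3 = £75
  Q1->Boise: 40 × £3 = £120
  Q2->Akron: 65 × £3 = £195
  Q3->Boise: 10 × £2 = £20
Total = 75 + 120 + 195 + 20 = £410.

410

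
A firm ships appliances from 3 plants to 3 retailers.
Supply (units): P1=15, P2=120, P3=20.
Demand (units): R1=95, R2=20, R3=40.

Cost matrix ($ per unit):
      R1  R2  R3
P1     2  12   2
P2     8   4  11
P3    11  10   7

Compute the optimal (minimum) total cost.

1065

Optimal allocation:
  P1 to R3: 15 × $2 = $30
  P2 to R1: 95 × $8 = $760
  P2 to R2: 20 × $4 = $80
  P2 to R3: 5 × $11 = $55
  P3 to R3: 20 × $7 = $140
Total = 30 + 760 + 80 + 55 + 140 = $1065.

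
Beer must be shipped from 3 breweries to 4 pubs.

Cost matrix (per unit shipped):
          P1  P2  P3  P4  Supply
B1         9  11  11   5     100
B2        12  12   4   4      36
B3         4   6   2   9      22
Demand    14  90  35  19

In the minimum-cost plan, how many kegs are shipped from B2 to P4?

The minimum-cost plan:
  B1→P2: 82 × 11 = 902
  B1→P4: 18 × 5 = 90
  B2→P3: 35 × 4 = 140
  B2→P4: 1 × 4 = 4
  B3→P1: 14 × 4 = 56
  B3→P2: 8 × 6 = 48
Total cost = 1240.
So B2→P4 carries 1 kegs.

1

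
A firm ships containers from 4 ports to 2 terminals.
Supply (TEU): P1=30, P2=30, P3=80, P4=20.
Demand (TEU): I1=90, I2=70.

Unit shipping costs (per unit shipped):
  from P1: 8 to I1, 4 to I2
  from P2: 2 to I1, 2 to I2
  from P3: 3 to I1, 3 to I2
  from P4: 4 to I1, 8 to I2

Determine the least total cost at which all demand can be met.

500

One minimum-cost allocation:
  P1→I2: 30 TEU
  P2→I1: 30 TEU
  P3→I1: 40 TEU
  P3→I2: 40 TEU
  P4→I1: 20 TEU
Total cost = 500.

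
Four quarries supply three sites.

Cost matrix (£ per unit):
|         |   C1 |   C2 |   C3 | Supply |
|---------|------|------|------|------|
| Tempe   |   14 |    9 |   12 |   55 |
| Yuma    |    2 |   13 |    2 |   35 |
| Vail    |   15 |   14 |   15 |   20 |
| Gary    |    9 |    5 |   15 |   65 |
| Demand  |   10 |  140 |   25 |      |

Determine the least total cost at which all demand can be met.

1170

Optimal allocation:
  Tempe–C2: 55 × £9 = £495
  Yuma–C1: 10 × £2 = £20
  Yuma–C3: 25 × £2 = £50
  Vail–C2: 20 × £14 = £280
  Gary–C2: 65 × £5 = £325
Total = 495 + 20 + 50 + 280 + 325 = £1170.
(Supply check: Tempe ships 55; Yuma ships 35; Vail ships 20; Gary ships 65.)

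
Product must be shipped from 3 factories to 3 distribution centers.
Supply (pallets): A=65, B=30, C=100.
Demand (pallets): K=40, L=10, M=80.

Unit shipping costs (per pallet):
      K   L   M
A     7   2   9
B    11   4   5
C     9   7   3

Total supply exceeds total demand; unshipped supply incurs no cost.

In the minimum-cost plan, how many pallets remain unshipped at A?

15

Minimum-cost shipments:
  A–K: 40 × 7 = 280
  A–L: 10 × 2 = 20
  C–M: 80 × 3 = 240
Total cost = 540.
A ships 50 of its 65, leaving 15.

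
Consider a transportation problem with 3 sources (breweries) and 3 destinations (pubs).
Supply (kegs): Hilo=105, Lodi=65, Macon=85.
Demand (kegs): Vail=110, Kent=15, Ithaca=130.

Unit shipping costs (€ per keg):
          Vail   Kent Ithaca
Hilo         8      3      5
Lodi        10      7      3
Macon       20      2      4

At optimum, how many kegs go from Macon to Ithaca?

70

Optimal shipments:
  Hilo→Vail: 105 kegs
  Lodi→Vail: 5 kegs
  Lodi→Ithaca: 60 kegs
  Macon→Kent: 15 kegs
  Macon→Ithaca: 70 kegs
Total cost = €1380.
So Macon→Ithaca carries 70 kegs.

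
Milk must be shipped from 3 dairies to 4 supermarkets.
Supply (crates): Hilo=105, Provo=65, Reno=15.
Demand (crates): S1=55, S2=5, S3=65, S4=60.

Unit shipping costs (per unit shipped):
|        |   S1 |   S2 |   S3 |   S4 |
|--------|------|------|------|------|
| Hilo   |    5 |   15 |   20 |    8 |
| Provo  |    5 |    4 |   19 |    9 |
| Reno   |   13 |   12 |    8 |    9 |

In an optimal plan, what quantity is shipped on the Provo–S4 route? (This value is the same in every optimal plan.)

0

Optimal shipments:
  Hilo->S1: 45 × 5 = 225
  Hilo->S4: 60 × 8 = 480
  Provo->S1: 10 × 5 = 50
  Provo->S2: 5 × 4 = 20
  Provo->S3: 50 × 19 = 950
  Reno->S3: 15 × 8 = 120
Total cost = 1845.
The route Provo→S4 is not used.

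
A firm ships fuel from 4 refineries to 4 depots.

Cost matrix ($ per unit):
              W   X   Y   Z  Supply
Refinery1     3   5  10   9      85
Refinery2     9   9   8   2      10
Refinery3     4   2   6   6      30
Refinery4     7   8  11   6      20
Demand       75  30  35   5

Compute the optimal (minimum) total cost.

Optimal allocation:
  Refinery1->W: 75 kL
  Refinery1->X: 10 kL
  Refinery2->Y: 5 kL
  Refinery2->Z: 5 kL
  Refinery3->X: 20 kL
  Refinery3->Y: 10 kL
  Refinery4->Y: 20 kL
Total cost = $645.
(Supply check: Refinery1 ships 85; Refinery2 ships 10; Refinery3 ships 30; Refinery4 ships 20.)

645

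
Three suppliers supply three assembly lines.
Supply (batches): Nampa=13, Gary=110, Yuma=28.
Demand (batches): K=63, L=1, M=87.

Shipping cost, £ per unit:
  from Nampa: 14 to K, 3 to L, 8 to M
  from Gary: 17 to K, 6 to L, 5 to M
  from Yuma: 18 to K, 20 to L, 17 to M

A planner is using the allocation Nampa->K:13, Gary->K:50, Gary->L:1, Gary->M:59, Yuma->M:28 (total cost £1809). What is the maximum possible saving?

308

Current plan cost = 13·14 + 50·17 + 1·6 + 59·5 + 28·17 = £1809.
Optimal plan:
  Nampa–K: 12 × £14 = £168
  Nampa–L: 1 × £3 = £3
  Gary–K: 23 × £17 = £391
  Gary–M: 87 × £5 = £435
  Yuma–K: 28 × £18 = £504
Optimal cost = £1501.
Saving = 1809 − 1501 = £308.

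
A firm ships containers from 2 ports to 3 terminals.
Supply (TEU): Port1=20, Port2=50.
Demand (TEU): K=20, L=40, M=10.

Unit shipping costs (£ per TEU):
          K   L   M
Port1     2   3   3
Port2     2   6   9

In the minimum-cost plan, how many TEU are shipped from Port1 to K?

The minimum-cost plan:
  Port1 to L: 10 TEU
  Port1 to M: 10 TEU
  Port2 to K: 20 TEU
  Port2 to L: 30 TEU
Total cost = £280.
The route Port1→K is not used.

0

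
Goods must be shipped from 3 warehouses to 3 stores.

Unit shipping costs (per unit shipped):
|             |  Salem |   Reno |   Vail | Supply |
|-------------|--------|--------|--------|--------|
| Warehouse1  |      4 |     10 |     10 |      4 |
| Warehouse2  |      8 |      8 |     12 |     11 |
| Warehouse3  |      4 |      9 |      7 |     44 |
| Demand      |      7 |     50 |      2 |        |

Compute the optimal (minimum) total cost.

481

A cheapest plan:
  Warehouse1->Salem: 4 × 4 = 16
  Warehouse2->Reno: 11 × 8 = 88
  Warehouse3->Salem: 3 × 4 = 12
  Warehouse3->Reno: 39 × 9 = 351
  Warehouse3->Vail: 2 × 7 = 14
Total = 16 + 88 + 12 + 351 + 14 = 481.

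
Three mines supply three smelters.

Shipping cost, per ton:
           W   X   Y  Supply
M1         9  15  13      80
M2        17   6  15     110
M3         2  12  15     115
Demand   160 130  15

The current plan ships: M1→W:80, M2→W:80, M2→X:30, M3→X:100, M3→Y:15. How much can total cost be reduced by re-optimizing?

1895

Current plan cost = 80·9 + 80·17 + 30·6 + 100·12 + 15·15 = 3685.
Optimal plan:
  M1→W: 45 × 9 = 405
  M1→X: 20 × 15 = 300
  M1→Y: 15 × 13 = 195
  M2→X: 110 × 6 = 660
  M3→W: 115 × 2 = 230
Optimal cost = 1790.
Saving = 3685 − 1790 = 1895.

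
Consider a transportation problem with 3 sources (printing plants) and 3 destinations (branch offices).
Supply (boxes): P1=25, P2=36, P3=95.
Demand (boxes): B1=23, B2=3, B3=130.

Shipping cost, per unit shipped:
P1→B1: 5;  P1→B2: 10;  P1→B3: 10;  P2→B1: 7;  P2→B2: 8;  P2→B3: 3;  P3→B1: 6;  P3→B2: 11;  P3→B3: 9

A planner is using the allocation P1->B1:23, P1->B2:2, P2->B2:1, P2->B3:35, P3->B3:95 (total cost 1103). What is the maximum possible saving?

Current plan cost = 23·5 + 2·10 + 1·8 + 35·3 + 95·9 = 1103.
Optimal plan:
  P1->B1: 22 × 5 = 110
  P1->B2: 3 × 10 = 30
  P2->B3: 36 × 3 = 108
  P3->B1: 1 × 6 = 6
  P3->B3: 94 × 9 = 846
Optimal cost = 1100.
Saving = 1103 − 1100 = 3.

3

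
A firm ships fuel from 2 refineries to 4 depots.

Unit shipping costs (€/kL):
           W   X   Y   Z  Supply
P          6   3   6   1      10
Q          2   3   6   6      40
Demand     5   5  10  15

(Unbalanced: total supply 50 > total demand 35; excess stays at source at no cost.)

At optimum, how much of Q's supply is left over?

15

Minimum-cost shipments:
  P to Z: 10 × €1 = €10
  Q to W: 5 × €2 = €10
  Q to X: 5 × €3 = €15
  Q to Y: 10 × €6 = €60
  Q to Z: 5 × €6 = €30
Total cost = €125.
Q ships 25 of its 40, leaving 15.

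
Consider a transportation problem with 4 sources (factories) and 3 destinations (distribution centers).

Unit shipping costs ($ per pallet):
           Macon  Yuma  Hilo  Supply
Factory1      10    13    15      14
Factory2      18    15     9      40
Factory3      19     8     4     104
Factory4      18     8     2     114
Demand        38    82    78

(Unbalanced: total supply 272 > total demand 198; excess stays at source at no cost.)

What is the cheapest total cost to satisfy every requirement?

1384

Optimal allocation:
  Factory1->Macon: 14 × $10 = $140
  Factory2->Macon: 24 × $18 = $432
  Factory3->Yuma: 82 × $8 = $656
  Factory4->Hilo: 78 × $2 = $156
Total = 140 + 432 + 656 + 156 = $1384.
(Supply check: Factory1 ships 14; Factory2 ships 24; Factory3 ships 82; Factory4 ships 78.)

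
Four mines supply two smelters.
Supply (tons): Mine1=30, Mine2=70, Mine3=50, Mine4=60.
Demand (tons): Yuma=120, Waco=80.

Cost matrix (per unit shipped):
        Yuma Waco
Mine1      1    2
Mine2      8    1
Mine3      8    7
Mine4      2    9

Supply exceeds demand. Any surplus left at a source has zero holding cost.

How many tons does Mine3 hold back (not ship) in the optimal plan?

10

An optimal plan:
  Mine1 to Yuma: 30 × 1 = 30
  Mine2 to Waco: 70 × 1 = 70
  Mine3 to Yuma: 30 × 8 = 240
  Mine3 to Waco: 10 × 7 = 70
  Mine4 to Yuma: 60 × 2 = 120
Total cost = 530.
Mine3 ships 40 of its 50, leaving 10.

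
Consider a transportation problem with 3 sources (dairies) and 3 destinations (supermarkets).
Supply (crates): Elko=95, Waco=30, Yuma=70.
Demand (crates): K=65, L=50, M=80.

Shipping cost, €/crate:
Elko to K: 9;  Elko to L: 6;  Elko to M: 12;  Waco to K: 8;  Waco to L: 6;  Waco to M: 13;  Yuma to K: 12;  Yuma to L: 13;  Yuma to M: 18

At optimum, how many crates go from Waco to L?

Optimal shipments:
  Elko to L: 20 × €6 = €120
  Elko to M: 75 × €12 = €900
  Waco to L: 30 × €6 = €180
  Yuma to K: 65 × €12 = €780
  Yuma to M: 5 × €18 = €90
Total cost = €2070.
So Waco→L carries 30 crates.

30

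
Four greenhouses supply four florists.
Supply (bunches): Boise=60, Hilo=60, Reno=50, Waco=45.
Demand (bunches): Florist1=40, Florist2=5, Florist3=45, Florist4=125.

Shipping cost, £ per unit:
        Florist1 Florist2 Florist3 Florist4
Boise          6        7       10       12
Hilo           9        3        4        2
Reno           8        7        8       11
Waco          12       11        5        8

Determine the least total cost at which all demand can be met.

1350

One minimum-cost allocation:
  Boise–Florist1: 40 × £6 = £240
  Boise–Florist2: 5 × £7 = £35
  Boise–Florist4: 15 × £12 = £180
  Hilo–Florist4: 60 × £2 = £120
  Reno–Florist3: 45 × £8 = £360
  Reno–Florist4: 5 × £11 = £55
  Waco–Florist4: 45 × £8 = £360
Total = 240 + 35 + 180 + 120 + 360 + 55 + 360 = £1350.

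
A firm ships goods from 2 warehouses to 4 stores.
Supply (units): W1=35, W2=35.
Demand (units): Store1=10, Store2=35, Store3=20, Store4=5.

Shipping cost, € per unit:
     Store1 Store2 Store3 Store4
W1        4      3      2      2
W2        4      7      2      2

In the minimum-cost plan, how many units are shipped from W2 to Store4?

5

The minimum-cost plan:
  W1–Store2: 35 × €3 = €105
  W2–Store1: 10 × €4 = €40
  W2–Store3: 20 × €2 = €40
  W2–Store4: 5 × €2 = €10
Total cost = €195.
So W2→Store4 carries 5 units.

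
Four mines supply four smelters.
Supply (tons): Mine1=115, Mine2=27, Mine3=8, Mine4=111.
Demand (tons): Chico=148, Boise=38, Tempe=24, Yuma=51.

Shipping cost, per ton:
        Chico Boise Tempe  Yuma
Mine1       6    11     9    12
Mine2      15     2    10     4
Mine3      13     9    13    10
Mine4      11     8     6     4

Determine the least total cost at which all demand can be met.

1551

One minimum-cost allocation:
  Mine1->Chico: 115 × 6 = 690
  Mine2->Boise: 27 × 2 = 54
  Mine3->Boise: 8 × 9 = 72
  Mine4->Chico: 33 × 11 = 363
  Mine4->Boise: 3 × 8 = 24
  Mine4->Tempe: 24 × 6 = 144
  Mine4->Yuma: 51 × 4 = 204
Total = 690 + 54 + 72 + 363 + 24 + 144 + 204 = 1551.
(Supply check: Mine1 ships 115; Mine2 ships 27; Mine3 ships 8; Mine4 ships 111.)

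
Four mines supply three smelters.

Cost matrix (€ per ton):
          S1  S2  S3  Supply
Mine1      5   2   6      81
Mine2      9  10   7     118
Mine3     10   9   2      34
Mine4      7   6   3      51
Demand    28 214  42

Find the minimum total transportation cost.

1664

One minimum-cost allocation:
  Mine1 to S2: 81 × €2 = €162
  Mine2 to S1: 28 × €9 = €252
  Mine2 to S2: 90 × €10 = €900
  Mine3 to S3: 34 × €2 = €68
  Mine4 to S2: 43 × €6 = €258
  Mine4 to S3: 8 × €3 = €24
Total = 162 + 252 + 900 + 68 + 258 + 24 = €1664.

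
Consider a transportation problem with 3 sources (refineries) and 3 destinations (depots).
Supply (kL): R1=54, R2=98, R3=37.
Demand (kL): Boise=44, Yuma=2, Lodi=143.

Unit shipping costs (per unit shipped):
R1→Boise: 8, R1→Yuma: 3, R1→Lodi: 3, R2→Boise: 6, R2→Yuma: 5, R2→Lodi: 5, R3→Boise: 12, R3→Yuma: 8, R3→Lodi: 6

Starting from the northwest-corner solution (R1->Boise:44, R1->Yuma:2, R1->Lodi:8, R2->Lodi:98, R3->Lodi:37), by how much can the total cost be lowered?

Current plan cost = 44·8 + 2·3 + 8·3 + 98·5 + 37·6 = 1094.
Optimal plan:
  R1–Lodi: 54 × 3 = 162
  R2–Boise: 44 × 6 = 264
  R2–Yuma: 2 × 5 = 10
  R2–Lodi: 52 × 5 = 260
  R3–Lodi: 37 × 6 = 222
Optimal cost = 918.
Saving = 1094 − 918 = 176.

176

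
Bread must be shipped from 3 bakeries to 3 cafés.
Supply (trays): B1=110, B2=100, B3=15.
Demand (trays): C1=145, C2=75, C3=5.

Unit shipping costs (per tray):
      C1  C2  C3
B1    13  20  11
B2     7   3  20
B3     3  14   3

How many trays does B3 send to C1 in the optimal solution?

The minimum-cost plan:
  B1→C1: 105 trays
  B1→C3: 5 trays
  B2→C1: 25 trays
  B2→C2: 75 trays
  B3→C1: 15 trays
Total cost = 1865.
So B3→C1 carries 15 trays.

15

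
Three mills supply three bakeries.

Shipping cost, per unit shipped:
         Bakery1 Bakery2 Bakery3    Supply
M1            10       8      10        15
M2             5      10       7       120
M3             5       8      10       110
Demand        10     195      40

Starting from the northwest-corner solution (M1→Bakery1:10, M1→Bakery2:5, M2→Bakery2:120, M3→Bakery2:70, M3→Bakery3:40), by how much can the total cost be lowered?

Current plan cost = 10·10 + 5·8 + 120·10 + 70·8 + 40·10 = 2300.
Optimal plan:
  M1->Bakery2: 15 × 8 = 120
  M2->Bakery1: 10 × 5 = 50
  M2->Bakery2: 70 × 10 = 700
  M2->Bakery3: 40 × 7 = 280
  M3->Bakery2: 110 × 8 = 880
Optimal cost = 2030.
Saving = 2300 − 2030 = 270.

270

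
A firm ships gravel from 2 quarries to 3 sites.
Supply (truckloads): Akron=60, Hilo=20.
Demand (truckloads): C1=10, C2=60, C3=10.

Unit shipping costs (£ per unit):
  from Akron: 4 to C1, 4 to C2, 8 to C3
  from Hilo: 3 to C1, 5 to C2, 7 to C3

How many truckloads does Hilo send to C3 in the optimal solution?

10

The minimum-cost plan:
  Akron–C2: 60 × £4 = £240
  Hilo–C1: 10 × £3 = £30
  Hilo–C3: 10 × £7 = £70
Total cost = £340.
So Hilo→C3 carries 10 truckloads.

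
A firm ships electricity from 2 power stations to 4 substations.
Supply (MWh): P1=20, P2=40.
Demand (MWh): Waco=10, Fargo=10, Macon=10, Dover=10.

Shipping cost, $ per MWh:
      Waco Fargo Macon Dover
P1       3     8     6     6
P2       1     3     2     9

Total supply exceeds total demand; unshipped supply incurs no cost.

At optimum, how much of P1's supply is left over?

Minimum-cost shipments:
  P1–Dover: 10 MWh
  P2–Waco: 10 MWh
  P2–Fargo: 10 MWh
  P2–Macon: 10 MWh
Total cost = $120.
P1 ships 10 of its 20, leaving 10.

10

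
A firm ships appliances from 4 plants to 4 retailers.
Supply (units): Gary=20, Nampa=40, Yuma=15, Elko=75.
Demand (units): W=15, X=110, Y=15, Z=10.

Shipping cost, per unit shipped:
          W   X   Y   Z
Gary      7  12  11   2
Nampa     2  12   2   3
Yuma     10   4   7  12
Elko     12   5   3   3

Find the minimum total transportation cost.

One minimum-cost allocation:
  Gary→X: 10 × 12 = 120
  Gary→Z: 10 × 2 = 20
  Nampa→W: 15 × 2 = 30
  Nampa→X: 10 × 12 = 120
  Nampa→Y: 15 × 2 = 30
  Yuma→X: 15 × 4 = 60
  Elko→X: 75 × 5 = 375
Total = 120 + 20 + 30 + 120 + 30 + 60 + 375 = 755.

755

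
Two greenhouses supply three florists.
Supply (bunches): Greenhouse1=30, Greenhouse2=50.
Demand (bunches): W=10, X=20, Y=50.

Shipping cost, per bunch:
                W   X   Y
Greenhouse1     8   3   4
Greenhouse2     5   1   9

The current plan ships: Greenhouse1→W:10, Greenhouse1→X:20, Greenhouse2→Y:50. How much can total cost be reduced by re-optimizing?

Current plan cost = 10·8 + 20·3 + 50·9 = 590.
Optimal plan:
  Greenhouse1→Y: 30 bunches
  Greenhouse2→W: 10 bunches
  Greenhouse2→X: 20 bunches
  Greenhouse2→Y: 20 bunches
Optimal cost = 370.
Saving = 590 − 370 = 220.

220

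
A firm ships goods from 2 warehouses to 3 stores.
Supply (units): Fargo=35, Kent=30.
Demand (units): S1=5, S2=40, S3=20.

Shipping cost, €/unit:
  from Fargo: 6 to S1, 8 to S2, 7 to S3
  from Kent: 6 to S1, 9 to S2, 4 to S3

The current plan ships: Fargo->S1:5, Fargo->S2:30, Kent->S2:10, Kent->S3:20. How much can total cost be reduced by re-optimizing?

Current plan cost = 5·6 + 30·8 + 10·9 + 20·4 = €440.
Optimal plan:
  Fargo→S2: 35 × €8 = €280
  Kent→S1: 5 × €6 = €30
  Kent→S2: 5 × €9 = €45
  Kent→S3: 20 × €4 = €80
Optimal cost = €435.
Saving = 440 − 435 = €5.

5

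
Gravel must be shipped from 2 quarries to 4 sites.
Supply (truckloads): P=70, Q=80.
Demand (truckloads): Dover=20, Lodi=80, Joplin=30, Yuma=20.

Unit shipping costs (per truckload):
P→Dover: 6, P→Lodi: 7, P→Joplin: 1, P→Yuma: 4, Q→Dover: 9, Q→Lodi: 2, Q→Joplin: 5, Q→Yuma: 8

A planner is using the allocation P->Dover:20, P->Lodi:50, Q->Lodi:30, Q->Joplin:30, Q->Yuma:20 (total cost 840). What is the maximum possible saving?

450

Current plan cost = 20·6 + 50·7 + 30·2 + 30·5 + 20·8 = 840.
Optimal plan:
  P→Dover: 20 truckloads
  P→Joplin: 30 truckloads
  P→Yuma: 20 truckloads
  Q→Lodi: 80 truckloads
Optimal cost = 390.
Saving = 840 − 390 = 450.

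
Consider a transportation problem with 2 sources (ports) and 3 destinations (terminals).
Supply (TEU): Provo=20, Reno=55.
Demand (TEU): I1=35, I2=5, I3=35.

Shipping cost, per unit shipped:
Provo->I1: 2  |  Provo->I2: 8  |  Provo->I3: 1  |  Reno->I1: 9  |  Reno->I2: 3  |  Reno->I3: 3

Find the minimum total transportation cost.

An optimal shipping plan:
  Provo–I1: 20 × 2 = 40
  Reno–I1: 15 × 9 = 135
  Reno–I2: 5 × 3 = 15
  Reno–I3: 35 × 3 = 105
Total = 40 + 135 + 15 + 105 = 295.
(Supply check: Provo ships 20; Reno ships 55.)

295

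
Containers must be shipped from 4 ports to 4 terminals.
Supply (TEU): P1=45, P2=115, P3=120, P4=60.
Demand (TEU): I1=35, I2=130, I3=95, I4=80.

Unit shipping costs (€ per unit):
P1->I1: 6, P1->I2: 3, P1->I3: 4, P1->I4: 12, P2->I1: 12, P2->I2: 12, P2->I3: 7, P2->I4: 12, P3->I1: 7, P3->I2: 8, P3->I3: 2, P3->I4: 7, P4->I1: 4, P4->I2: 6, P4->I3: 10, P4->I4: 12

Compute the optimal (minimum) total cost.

2170

An optimal shipping plan:
  P1->I2: 45 × €3 = €135
  P2->I2: 60 × €12 = €720
  P2->I4: 55 × €12 = €660
  P3->I3: 95 × €2 = €190
  P3->I4: 25 × €7 = €175
  P4->I1: 35 × €4 = €140
  P4->I2: 25 × €6 = €150
Total = 135 + 720 + 660 + 190 + 175 + 140 + 150 = €2170.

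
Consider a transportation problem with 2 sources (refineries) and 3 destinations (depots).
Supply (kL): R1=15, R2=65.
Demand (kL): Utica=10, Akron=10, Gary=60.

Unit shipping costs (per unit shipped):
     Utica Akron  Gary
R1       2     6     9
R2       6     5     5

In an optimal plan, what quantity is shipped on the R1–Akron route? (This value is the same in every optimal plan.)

Solving gives:
  R1->Utica: 10 kL
  R1->Akron: 5 kL
  R2->Akron: 5 kL
  R2->Gary: 60 kL
Total cost = 375.
So R1→Akron carries 5 kL.

5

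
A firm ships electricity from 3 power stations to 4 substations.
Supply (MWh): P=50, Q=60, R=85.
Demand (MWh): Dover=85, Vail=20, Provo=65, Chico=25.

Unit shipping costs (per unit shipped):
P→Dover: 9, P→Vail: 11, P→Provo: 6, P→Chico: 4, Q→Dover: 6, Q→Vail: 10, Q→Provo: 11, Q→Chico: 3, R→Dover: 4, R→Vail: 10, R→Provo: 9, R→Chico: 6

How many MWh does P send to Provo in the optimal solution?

Solving gives:
  P→Provo: 50 × 6 = 300
  Q→Vail: 20 × 10 = 200
  Q→Provo: 15 × 11 = 165
  Q→Chico: 25 × 3 = 75
  R→Dover: 85 × 4 = 340
Total cost = 1080.
So P→Provo carries 50 MWh.

50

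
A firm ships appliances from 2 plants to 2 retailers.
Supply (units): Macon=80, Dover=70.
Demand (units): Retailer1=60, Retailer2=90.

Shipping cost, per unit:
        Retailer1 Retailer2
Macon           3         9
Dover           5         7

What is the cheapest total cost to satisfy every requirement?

850

One minimum-cost allocation:
  Macon–Retailer1: 60 × 3 = 180
  Macon–Retailer2: 20 × 9 = 180
  Dover–Retailer2: 70 × 7 = 490
Total = 180 + 180 + 490 = 850.
(Supply check: Macon ships 80; Dover ships 70.)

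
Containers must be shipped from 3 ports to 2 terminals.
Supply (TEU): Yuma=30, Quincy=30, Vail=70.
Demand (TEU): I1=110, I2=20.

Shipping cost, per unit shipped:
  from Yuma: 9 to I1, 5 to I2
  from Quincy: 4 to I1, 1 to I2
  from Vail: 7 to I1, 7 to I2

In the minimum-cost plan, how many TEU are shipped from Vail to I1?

70

Solving gives:
  Yuma→I1: 10 × 9 = 90
  Yuma→I2: 20 × 5 = 100
  Quincy→I1: 30 × 4 = 120
  Vail→I1: 70 × 7 = 490
Total cost = 800.
So Vail→I1 carries 70 TEU.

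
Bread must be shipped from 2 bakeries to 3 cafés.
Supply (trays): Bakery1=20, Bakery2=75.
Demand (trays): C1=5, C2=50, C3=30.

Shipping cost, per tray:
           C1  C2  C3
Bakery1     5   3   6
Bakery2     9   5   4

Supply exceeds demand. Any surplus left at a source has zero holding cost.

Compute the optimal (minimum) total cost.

Optimal allocation:
  Bakery1->C1: 5 trays
  Bakery1->C2: 15 trays
  Bakery2->C2: 35 trays
  Bakery2->C3: 30 trays
Total cost = 365.

365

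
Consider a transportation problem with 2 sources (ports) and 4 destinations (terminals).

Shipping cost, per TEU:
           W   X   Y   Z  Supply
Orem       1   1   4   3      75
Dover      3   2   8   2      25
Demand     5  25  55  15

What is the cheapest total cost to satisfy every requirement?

290

An optimal shipping plan:
  Orem–W: 5 × 1 = 5
  Orem–X: 15 × 1 = 15
  Orem–Y: 55 × 4 = 220
  Dover–X: 10 × 2 = 20
  Dover–Z: 15 × 2 = 30
Total = 5 + 15 + 220 + 20 + 30 = 290.
(Supply check: Orem ships 75; Dover ships 25.)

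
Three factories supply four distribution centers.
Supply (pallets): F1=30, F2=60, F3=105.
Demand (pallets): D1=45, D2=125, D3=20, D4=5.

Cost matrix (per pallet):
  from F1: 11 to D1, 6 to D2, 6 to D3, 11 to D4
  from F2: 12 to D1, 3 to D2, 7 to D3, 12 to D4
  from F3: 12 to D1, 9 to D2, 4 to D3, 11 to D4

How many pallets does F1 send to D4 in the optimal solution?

0

Optimal shipments:
  F1 to D2: 30 × 6 = 180
  F2 to D2: 60 × 3 = 180
  F3 to D1: 45 × 12 = 540
  F3 to D2: 35 × 9 = 315
  F3 to D3: 20 × 4 = 80
  F3 to D4: 5 × 11 = 55
Total cost = 1350.
The route F1→D4 is not used.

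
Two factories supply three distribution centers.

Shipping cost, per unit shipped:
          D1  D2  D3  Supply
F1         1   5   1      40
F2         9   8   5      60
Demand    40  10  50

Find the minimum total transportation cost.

370

An optimal shipping plan:
  F1->D1: 40 pallets
  F2->D2: 10 pallets
  F2->D3: 50 pallets
Total cost = 370.
(Supply check: F1 ships 40; F2 ships 60.)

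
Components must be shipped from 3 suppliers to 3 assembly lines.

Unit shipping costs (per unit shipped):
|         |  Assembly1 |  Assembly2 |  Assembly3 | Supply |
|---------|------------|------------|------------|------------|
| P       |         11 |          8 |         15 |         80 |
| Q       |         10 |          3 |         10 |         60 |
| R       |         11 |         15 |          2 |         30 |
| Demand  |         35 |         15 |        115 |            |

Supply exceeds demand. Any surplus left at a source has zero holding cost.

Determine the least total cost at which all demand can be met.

1540

An optimal shipping plan:
  P to Assembly1: 35 × 11 = 385
  P to Assembly2: 15 × 8 = 120
  P to Assembly3: 25 × 15 = 375
  Q to Assembly3: 60 × 10 = 600
  R to Assembly3: 30 × 2 = 60
Total = 385 + 120 + 375 + 600 + 60 = 1540.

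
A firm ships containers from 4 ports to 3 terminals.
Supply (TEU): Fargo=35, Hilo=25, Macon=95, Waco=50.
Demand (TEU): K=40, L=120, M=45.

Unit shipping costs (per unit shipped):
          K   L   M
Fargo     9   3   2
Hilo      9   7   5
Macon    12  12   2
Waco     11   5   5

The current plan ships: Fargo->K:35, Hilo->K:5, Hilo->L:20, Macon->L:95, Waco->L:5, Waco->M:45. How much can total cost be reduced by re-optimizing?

Current plan cost = 35·9 + 5·9 + 20·7 + 95·12 + 5·5 + 45·5 = 1890.
Optimal plan:
  Fargo to L: 35 × 3 = 105
  Hilo to L: 25 × 7 = 175
  Macon to K: 40 × 12 = 480
  Macon to L: 10 × 12 = 120
  Macon to M: 45 × 2 = 90
  Waco to L: 50 × 5 = 250
Optimal cost = 1220.
Saving = 1890 − 1220 = 670.

670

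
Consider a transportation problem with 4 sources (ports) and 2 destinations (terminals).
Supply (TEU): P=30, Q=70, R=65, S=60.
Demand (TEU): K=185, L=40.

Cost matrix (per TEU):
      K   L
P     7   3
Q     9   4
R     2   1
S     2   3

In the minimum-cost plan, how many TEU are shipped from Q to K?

30

Solving gives:
  P→K: 30 TEU
  Q→K: 30 TEU
  Q→L: 40 TEU
  R→K: 65 TEU
  S→K: 60 TEU
Total cost = 890.
So Q→K carries 30 TEU.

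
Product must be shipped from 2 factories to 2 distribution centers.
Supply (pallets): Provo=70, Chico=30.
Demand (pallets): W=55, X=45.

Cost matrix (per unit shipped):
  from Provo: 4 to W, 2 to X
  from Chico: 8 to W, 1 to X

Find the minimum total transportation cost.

An optimal shipping plan:
  Provo to W: 55 × 4 = 220
  Provo to X: 15 × 2 = 30
  Chico to X: 30 × 1 = 30
Total = 220 + 30 + 30 = 280.

280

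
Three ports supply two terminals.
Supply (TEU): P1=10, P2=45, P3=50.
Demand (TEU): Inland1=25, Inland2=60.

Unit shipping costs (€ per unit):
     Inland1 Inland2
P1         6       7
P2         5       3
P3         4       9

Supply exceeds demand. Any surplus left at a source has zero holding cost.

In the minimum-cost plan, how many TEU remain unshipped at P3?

20

Minimum-cost shipments:
  P1–Inland2: 10 TEU
  P2–Inland2: 45 TEU
  P3–Inland1: 25 TEU
  P3–Inland2: 5 TEU
Total cost = €350.
P3 ships 30 of its 50, leaving 20.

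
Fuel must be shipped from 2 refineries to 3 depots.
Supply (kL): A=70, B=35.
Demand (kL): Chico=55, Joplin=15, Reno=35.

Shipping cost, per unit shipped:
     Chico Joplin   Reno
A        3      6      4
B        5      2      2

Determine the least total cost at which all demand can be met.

295

Optimal allocation:
  A→Chico: 55 × 3 = 165
  A→Reno: 15 × 4 = 60
  B→Joplin: 15 × 2 = 30
  B→Reno: 20 × 2 = 40
Total = 165 + 60 + 30 + 40 = 295.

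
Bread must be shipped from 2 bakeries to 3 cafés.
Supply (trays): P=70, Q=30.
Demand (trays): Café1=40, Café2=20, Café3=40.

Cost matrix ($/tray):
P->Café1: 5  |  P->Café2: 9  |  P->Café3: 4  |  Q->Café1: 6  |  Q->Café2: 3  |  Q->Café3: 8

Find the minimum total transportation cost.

430

Optimal allocation:
  P->Café1: 30 trays
  P->Café3: 40 trays
  Q->Café1: 10 trays
  Q->Café2: 20 trays
Total cost = $430.
(Supply check: P ships 70; Q ships 30.)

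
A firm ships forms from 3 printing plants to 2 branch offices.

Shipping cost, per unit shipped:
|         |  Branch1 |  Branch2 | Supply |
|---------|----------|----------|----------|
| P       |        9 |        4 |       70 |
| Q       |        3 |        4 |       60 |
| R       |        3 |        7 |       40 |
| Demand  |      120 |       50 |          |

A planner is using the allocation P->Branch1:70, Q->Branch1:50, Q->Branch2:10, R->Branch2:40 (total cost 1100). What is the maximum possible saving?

420

Current plan cost = 70·9 + 50·3 + 10·4 + 40·7 = 1100.
Optimal plan:
  P->Branch1: 20 × 9 = 180
  P->Branch2: 50 × 4 = 200
  Q->Branch1: 60 × 3 = 180
  R->Branch1: 40 × 3 = 120
Optimal cost = 680.
Saving = 1100 − 680 = 420.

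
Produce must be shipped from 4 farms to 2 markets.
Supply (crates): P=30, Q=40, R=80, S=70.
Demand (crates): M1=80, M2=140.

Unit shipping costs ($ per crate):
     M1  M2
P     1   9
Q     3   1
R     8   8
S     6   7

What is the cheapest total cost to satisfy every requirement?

A cheapest plan:
  P–M1: 30 × $1 = $30
  Q–M2: 40 × $1 = $40
  R–M2: 80 × $8 = $640
  S–M1: 50 × $6 = $300
  S–M2: 20 × $7 = $140
Total = 30 + 40 + 640 + 300 + 140 = $1150.

1150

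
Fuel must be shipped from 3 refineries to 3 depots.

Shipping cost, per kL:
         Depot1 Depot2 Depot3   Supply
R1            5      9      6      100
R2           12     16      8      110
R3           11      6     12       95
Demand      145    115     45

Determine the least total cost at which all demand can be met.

2290

One minimum-cost allocation:
  R1–Depot1: 80 × 5 = 400
  R1–Depot2: 20 × 9 = 180
  R2–Depot1: 65 × 12 = 780
  R2–Depot3: 45 × 8 = 360
  R3–Depot2: 95 × 6 = 570
Total = 400 + 180 + 780 + 360 + 570 = 2290.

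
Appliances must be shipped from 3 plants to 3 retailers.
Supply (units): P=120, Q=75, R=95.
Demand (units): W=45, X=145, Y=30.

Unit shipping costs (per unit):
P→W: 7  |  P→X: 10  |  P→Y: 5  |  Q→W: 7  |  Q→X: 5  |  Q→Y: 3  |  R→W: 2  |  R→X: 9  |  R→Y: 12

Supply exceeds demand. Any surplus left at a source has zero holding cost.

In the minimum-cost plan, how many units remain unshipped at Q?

0

An optimal plan:
  P–X: 20 units
  P–Y: 30 units
  Q–X: 75 units
  R–W: 45 units
  R–X: 50 units
Total cost = 1265.
Q ships 75 of its 75, leaving 0.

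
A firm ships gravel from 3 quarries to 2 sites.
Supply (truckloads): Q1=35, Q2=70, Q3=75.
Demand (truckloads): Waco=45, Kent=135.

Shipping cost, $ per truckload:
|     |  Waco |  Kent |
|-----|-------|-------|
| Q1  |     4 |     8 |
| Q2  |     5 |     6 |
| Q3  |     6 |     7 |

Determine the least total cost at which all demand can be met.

A cheapest plan:
  Q1–Waco: 35 × $4 = $140
  Q2–Waco: 10 × $5 = $50
  Q2–Kent: 60 × $6 = $360
  Q3–Kent: 75 × $7 = $525
Total = 140 + 50 + 360 + 525 = $1075.

1075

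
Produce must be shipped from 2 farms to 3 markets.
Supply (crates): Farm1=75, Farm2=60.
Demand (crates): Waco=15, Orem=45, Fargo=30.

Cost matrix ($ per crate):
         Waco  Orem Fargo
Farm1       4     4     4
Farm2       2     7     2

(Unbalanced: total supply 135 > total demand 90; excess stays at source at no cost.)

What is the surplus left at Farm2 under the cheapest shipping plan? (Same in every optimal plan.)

Minimum-cost shipments:
  Farm1 to Orem: 45 × $4 = $180
  Farm2 to Waco: 15 × $2 = $30
  Farm2 to Fargo: 30 × $2 = $60
Total cost = $270.
Farm2 ships 45 of its 60, leaving 15.

15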